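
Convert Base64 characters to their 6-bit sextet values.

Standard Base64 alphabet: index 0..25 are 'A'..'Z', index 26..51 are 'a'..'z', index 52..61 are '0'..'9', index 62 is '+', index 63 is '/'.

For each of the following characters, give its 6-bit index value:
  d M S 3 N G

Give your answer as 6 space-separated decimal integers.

'd': a..z range, 26 + ord('d') − ord('a') = 29
'M': A..Z range, ord('M') − ord('A') = 12
'S': A..Z range, ord('S') − ord('A') = 18
'3': 0..9 range, 52 + ord('3') − ord('0') = 55
'N': A..Z range, ord('N') − ord('A') = 13
'G': A..Z range, ord('G') − ord('A') = 6

Answer: 29 12 18 55 13 6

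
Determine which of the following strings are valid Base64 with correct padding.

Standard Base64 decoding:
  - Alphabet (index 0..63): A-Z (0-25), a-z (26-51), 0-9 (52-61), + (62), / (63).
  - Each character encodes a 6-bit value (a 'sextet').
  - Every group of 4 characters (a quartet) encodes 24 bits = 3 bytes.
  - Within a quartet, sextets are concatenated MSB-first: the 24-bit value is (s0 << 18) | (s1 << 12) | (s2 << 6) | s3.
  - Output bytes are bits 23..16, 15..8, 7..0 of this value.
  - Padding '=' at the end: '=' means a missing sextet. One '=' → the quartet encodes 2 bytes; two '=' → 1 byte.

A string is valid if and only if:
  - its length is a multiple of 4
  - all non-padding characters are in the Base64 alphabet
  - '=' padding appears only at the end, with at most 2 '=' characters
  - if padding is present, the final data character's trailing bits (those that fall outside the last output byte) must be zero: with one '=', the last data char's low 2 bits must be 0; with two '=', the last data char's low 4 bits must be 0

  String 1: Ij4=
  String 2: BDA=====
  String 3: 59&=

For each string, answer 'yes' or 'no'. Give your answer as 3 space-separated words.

String 1: 'Ij4=' → valid
String 2: 'BDA=====' → invalid (5 pad chars (max 2))
String 3: '59&=' → invalid (bad char(s): ['&'])

Answer: yes no no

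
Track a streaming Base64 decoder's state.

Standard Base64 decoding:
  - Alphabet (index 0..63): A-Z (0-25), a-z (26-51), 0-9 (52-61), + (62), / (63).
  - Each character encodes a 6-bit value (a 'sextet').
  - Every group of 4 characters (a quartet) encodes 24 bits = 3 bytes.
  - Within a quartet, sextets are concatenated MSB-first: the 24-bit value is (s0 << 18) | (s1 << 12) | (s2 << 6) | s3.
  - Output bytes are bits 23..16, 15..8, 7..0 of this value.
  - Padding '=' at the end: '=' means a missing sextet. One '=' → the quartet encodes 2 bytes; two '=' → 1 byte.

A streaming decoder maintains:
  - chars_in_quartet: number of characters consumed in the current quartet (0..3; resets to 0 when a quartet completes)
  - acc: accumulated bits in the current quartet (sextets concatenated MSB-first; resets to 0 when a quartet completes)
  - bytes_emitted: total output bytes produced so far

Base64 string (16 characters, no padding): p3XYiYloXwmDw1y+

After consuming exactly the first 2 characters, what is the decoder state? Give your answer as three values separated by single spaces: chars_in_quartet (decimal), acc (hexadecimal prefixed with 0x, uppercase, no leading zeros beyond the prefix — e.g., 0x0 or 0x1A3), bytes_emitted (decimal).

Answer: 2 0xA77 0

Derivation:
After char 0 ('p'=41): chars_in_quartet=1 acc=0x29 bytes_emitted=0
After char 1 ('3'=55): chars_in_quartet=2 acc=0xA77 bytes_emitted=0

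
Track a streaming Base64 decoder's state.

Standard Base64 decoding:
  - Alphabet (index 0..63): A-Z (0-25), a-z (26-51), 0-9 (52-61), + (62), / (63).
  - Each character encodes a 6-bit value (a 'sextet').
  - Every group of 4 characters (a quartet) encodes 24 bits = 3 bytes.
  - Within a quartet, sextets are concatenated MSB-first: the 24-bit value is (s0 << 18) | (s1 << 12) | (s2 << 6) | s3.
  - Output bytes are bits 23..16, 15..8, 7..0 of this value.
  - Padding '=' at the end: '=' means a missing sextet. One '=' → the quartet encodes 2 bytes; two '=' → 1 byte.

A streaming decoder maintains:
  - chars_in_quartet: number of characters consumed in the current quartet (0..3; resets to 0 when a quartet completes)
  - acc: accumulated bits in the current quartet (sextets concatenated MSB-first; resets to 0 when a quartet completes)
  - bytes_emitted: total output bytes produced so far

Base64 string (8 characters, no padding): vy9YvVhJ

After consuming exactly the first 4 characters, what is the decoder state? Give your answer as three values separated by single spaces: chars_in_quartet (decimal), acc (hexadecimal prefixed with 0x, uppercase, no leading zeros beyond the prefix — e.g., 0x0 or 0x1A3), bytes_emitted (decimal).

Answer: 0 0x0 3

Derivation:
After char 0 ('v'=47): chars_in_quartet=1 acc=0x2F bytes_emitted=0
After char 1 ('y'=50): chars_in_quartet=2 acc=0xBF2 bytes_emitted=0
After char 2 ('9'=61): chars_in_quartet=3 acc=0x2FCBD bytes_emitted=0
After char 3 ('Y'=24): chars_in_quartet=4 acc=0xBF2F58 -> emit BF 2F 58, reset; bytes_emitted=3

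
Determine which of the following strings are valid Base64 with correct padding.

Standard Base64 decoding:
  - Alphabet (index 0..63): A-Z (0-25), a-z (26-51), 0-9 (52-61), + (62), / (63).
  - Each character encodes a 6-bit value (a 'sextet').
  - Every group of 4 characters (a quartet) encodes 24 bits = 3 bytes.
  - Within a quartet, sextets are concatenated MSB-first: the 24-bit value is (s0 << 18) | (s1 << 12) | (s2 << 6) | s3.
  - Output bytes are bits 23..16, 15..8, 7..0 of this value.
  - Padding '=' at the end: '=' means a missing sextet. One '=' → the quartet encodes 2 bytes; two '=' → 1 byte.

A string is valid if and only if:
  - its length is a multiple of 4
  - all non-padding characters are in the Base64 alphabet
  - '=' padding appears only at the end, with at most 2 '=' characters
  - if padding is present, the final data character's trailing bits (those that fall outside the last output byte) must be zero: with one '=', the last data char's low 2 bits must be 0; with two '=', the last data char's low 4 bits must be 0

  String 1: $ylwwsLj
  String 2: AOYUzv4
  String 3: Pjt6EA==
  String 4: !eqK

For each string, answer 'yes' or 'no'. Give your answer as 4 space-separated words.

Answer: no no yes no

Derivation:
String 1: '$ylwwsLj' → invalid (bad char(s): ['$'])
String 2: 'AOYUzv4' → invalid (len=7 not mult of 4)
String 3: 'Pjt6EA==' → valid
String 4: '!eqK' → invalid (bad char(s): ['!'])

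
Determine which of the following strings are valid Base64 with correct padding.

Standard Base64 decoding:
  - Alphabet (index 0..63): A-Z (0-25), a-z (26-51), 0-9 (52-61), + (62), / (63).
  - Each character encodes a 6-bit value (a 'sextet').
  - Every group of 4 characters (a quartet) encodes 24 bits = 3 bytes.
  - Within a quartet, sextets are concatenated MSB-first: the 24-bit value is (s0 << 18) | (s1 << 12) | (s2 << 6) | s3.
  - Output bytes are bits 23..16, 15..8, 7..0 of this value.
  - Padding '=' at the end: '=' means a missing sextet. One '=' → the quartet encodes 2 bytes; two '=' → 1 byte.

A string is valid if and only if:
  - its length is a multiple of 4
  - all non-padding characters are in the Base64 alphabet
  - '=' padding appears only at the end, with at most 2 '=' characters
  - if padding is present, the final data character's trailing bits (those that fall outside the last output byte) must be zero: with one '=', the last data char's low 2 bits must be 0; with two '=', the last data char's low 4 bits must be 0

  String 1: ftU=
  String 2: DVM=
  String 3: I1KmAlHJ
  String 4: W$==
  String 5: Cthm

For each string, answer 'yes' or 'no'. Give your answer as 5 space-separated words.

Answer: yes yes yes no yes

Derivation:
String 1: 'ftU=' → valid
String 2: 'DVM=' → valid
String 3: 'I1KmAlHJ' → valid
String 4: 'W$==' → invalid (bad char(s): ['$'])
String 5: 'Cthm' → valid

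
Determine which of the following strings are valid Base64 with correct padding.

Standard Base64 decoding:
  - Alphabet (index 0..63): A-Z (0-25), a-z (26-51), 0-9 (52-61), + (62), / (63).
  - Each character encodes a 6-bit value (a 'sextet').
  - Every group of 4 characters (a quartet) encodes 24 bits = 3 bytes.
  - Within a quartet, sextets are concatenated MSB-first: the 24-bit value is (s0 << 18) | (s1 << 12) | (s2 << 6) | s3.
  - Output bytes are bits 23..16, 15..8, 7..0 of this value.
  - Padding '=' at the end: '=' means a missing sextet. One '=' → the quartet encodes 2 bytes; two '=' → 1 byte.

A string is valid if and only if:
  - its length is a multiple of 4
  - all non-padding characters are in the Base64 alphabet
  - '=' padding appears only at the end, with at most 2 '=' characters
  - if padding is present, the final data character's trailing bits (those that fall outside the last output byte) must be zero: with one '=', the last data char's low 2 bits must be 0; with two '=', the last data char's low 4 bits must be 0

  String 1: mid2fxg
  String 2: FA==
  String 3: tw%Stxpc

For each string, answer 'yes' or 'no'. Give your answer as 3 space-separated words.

String 1: 'mid2fxg' → invalid (len=7 not mult of 4)
String 2: 'FA==' → valid
String 3: 'tw%Stxpc' → invalid (bad char(s): ['%'])

Answer: no yes no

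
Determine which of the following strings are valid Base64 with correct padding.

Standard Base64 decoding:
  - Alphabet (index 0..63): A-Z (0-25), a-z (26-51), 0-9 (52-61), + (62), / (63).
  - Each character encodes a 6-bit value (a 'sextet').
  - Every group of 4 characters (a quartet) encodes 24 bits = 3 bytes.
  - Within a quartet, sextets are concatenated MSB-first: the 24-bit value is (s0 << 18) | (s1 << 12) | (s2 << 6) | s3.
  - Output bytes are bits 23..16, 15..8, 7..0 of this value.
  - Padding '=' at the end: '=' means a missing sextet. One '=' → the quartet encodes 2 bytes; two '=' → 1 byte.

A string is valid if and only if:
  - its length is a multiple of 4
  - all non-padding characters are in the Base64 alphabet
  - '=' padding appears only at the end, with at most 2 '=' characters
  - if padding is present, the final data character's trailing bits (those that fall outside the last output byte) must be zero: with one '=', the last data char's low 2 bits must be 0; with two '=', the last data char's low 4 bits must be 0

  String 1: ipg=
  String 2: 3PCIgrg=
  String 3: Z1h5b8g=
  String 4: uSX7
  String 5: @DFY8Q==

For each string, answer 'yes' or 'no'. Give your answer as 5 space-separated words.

Answer: yes yes yes yes no

Derivation:
String 1: 'ipg=' → valid
String 2: '3PCIgrg=' → valid
String 3: 'Z1h5b8g=' → valid
String 4: 'uSX7' → valid
String 5: '@DFY8Q==' → invalid (bad char(s): ['@'])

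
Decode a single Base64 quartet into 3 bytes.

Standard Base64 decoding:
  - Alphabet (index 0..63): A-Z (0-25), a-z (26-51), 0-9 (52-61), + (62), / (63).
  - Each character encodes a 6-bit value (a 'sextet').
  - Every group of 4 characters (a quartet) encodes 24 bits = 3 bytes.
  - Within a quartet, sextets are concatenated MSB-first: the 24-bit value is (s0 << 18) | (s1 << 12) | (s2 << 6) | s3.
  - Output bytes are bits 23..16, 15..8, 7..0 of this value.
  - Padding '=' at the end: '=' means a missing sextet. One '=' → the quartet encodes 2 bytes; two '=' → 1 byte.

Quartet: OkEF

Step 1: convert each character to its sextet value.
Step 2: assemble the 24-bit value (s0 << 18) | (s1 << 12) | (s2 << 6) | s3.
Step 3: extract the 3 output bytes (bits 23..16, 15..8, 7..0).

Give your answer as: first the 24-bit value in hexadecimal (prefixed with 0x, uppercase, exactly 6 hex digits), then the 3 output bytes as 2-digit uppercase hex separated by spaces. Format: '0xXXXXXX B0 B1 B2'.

Sextets: O=14, k=36, E=4, F=5
24-bit: (14<<18) | (36<<12) | (4<<6) | 5
      = 0x380000 | 0x024000 | 0x000100 | 0x000005
      = 0x3A4105
Bytes: (v>>16)&0xFF=3A, (v>>8)&0xFF=41, v&0xFF=05

Answer: 0x3A4105 3A 41 05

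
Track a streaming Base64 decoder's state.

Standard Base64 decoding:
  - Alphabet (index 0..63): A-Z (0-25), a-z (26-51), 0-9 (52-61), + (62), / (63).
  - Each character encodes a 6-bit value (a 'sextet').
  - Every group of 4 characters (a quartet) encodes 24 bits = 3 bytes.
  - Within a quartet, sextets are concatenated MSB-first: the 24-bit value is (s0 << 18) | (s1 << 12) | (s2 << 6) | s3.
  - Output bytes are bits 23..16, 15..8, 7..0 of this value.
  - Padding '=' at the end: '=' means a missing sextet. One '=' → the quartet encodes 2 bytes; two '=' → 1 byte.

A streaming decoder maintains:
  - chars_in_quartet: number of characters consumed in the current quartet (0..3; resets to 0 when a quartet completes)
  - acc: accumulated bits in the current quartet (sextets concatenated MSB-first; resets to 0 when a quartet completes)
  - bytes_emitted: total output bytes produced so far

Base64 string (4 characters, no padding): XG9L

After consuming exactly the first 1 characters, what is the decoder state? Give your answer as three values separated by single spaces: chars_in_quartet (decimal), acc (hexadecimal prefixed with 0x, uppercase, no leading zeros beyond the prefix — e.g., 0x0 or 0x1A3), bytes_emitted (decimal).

Answer: 1 0x17 0

Derivation:
After char 0 ('X'=23): chars_in_quartet=1 acc=0x17 bytes_emitted=0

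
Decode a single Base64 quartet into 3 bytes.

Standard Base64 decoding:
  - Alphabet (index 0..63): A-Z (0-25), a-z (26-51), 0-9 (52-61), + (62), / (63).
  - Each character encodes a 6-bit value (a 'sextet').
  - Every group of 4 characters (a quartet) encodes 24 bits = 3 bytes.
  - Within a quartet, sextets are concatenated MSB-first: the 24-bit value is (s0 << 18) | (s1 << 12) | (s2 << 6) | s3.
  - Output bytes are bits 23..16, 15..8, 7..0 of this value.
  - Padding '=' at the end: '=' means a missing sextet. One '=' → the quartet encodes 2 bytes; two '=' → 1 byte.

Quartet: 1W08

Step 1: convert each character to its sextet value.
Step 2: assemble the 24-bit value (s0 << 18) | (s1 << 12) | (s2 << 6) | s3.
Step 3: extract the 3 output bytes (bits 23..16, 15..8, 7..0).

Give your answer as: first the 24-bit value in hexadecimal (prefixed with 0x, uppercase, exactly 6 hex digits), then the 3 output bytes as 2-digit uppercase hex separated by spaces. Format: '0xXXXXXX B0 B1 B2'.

Answer: 0xD56D3C D5 6D 3C

Derivation:
Sextets: 1=53, W=22, 0=52, 8=60
24-bit: (53<<18) | (22<<12) | (52<<6) | 60
      = 0xD40000 | 0x016000 | 0x000D00 | 0x00003C
      = 0xD56D3C
Bytes: (v>>16)&0xFF=D5, (v>>8)&0xFF=6D, v&0xFF=3C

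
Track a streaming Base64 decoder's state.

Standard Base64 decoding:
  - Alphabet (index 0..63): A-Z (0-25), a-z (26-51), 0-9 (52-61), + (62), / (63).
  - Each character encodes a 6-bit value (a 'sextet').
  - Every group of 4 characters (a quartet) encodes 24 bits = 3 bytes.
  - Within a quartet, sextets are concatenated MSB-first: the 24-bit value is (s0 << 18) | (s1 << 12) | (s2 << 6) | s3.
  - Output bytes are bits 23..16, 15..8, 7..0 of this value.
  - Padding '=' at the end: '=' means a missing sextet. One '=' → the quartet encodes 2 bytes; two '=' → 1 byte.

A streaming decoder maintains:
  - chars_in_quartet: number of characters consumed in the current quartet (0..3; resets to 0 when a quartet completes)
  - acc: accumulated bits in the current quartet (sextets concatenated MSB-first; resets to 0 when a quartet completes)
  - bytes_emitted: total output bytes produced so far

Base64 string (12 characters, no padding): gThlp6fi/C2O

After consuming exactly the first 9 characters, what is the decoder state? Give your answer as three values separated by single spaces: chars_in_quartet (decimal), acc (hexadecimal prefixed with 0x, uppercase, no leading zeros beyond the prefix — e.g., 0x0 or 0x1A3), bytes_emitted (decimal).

After char 0 ('g'=32): chars_in_quartet=1 acc=0x20 bytes_emitted=0
After char 1 ('T'=19): chars_in_quartet=2 acc=0x813 bytes_emitted=0
After char 2 ('h'=33): chars_in_quartet=3 acc=0x204E1 bytes_emitted=0
After char 3 ('l'=37): chars_in_quartet=4 acc=0x813865 -> emit 81 38 65, reset; bytes_emitted=3
After char 4 ('p'=41): chars_in_quartet=1 acc=0x29 bytes_emitted=3
After char 5 ('6'=58): chars_in_quartet=2 acc=0xA7A bytes_emitted=3
After char 6 ('f'=31): chars_in_quartet=3 acc=0x29E9F bytes_emitted=3
After char 7 ('i'=34): chars_in_quartet=4 acc=0xA7A7E2 -> emit A7 A7 E2, reset; bytes_emitted=6
After char 8 ('/'=63): chars_in_quartet=1 acc=0x3F bytes_emitted=6

Answer: 1 0x3F 6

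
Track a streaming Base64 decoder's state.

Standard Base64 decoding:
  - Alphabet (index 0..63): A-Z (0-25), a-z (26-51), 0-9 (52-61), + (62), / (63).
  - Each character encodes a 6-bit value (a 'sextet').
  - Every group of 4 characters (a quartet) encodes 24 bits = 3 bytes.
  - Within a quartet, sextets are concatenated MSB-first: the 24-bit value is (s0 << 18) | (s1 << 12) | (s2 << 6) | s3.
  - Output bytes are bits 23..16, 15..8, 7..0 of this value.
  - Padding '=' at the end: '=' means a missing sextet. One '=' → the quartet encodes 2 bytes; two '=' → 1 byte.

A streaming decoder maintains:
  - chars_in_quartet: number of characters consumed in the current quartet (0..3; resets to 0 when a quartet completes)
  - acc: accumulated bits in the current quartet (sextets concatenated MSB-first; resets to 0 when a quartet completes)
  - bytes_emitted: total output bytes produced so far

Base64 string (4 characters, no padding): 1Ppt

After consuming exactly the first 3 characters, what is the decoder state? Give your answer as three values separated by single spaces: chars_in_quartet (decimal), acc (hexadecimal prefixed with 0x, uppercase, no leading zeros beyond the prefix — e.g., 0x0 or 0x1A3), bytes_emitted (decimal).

Answer: 3 0x353E9 0

Derivation:
After char 0 ('1'=53): chars_in_quartet=1 acc=0x35 bytes_emitted=0
After char 1 ('P'=15): chars_in_quartet=2 acc=0xD4F bytes_emitted=0
After char 2 ('p'=41): chars_in_quartet=3 acc=0x353E9 bytes_emitted=0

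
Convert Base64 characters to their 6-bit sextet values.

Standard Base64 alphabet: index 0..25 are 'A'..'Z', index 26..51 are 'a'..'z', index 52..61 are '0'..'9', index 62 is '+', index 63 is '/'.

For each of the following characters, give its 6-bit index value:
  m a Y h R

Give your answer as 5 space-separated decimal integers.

'm': a..z range, 26 + ord('m') − ord('a') = 38
'a': a..z range, 26 + ord('a') − ord('a') = 26
'Y': A..Z range, ord('Y') − ord('A') = 24
'h': a..z range, 26 + ord('h') − ord('a') = 33
'R': A..Z range, ord('R') − ord('A') = 17

Answer: 38 26 24 33 17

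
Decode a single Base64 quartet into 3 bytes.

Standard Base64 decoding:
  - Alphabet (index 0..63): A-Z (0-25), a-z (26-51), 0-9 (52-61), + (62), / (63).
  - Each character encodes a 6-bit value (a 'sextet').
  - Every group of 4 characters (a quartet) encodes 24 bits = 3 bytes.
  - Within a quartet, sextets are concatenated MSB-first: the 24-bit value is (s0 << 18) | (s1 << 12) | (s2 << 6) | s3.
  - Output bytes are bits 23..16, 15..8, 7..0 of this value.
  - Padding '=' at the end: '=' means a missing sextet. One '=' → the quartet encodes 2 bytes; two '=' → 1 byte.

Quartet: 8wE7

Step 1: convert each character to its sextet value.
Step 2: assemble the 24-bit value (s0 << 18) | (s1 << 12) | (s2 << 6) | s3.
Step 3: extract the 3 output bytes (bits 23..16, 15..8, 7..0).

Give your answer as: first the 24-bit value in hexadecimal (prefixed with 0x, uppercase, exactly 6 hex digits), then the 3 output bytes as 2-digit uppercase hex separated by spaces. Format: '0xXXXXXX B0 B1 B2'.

Answer: 0xF3013B F3 01 3B

Derivation:
Sextets: 8=60, w=48, E=4, 7=59
24-bit: (60<<18) | (48<<12) | (4<<6) | 59
      = 0xF00000 | 0x030000 | 0x000100 | 0x00003B
      = 0xF3013B
Bytes: (v>>16)&0xFF=F3, (v>>8)&0xFF=01, v&0xFF=3B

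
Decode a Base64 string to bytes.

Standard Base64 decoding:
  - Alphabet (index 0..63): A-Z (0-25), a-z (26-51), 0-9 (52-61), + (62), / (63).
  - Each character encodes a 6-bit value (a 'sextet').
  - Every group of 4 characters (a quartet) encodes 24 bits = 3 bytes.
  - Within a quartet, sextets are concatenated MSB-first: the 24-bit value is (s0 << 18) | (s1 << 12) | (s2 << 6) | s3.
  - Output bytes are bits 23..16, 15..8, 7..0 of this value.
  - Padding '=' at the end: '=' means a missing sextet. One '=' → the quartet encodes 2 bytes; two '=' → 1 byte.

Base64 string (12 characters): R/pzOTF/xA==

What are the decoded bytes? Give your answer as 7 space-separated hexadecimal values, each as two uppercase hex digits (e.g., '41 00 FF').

After char 0 ('R'=17): chars_in_quartet=1 acc=0x11 bytes_emitted=0
After char 1 ('/'=63): chars_in_quartet=2 acc=0x47F bytes_emitted=0
After char 2 ('p'=41): chars_in_quartet=3 acc=0x11FE9 bytes_emitted=0
After char 3 ('z'=51): chars_in_quartet=4 acc=0x47FA73 -> emit 47 FA 73, reset; bytes_emitted=3
After char 4 ('O'=14): chars_in_quartet=1 acc=0xE bytes_emitted=3
After char 5 ('T'=19): chars_in_quartet=2 acc=0x393 bytes_emitted=3
After char 6 ('F'=5): chars_in_quartet=3 acc=0xE4C5 bytes_emitted=3
After char 7 ('/'=63): chars_in_quartet=4 acc=0x39317F -> emit 39 31 7F, reset; bytes_emitted=6
After char 8 ('x'=49): chars_in_quartet=1 acc=0x31 bytes_emitted=6
After char 9 ('A'=0): chars_in_quartet=2 acc=0xC40 bytes_emitted=6
Padding '==': partial quartet acc=0xC40 -> emit C4; bytes_emitted=7

Answer: 47 FA 73 39 31 7F C4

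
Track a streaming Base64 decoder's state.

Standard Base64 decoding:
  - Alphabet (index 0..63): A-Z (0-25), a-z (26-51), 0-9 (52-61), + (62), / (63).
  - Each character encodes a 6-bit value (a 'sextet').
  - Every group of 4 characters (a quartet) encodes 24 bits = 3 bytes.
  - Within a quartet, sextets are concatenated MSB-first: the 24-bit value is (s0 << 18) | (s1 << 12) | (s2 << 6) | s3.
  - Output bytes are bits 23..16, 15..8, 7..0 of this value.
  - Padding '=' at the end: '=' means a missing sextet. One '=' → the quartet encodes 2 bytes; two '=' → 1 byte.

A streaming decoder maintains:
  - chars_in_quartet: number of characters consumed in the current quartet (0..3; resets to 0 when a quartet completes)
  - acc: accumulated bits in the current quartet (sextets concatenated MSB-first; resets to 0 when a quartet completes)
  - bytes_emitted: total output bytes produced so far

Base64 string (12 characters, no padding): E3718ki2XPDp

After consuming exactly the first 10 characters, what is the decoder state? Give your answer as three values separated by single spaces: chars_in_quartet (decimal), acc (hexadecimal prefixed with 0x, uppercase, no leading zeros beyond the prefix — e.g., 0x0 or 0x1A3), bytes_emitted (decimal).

Answer: 2 0x5CF 6

Derivation:
After char 0 ('E'=4): chars_in_quartet=1 acc=0x4 bytes_emitted=0
After char 1 ('3'=55): chars_in_quartet=2 acc=0x137 bytes_emitted=0
After char 2 ('7'=59): chars_in_quartet=3 acc=0x4DFB bytes_emitted=0
After char 3 ('1'=53): chars_in_quartet=4 acc=0x137EF5 -> emit 13 7E F5, reset; bytes_emitted=3
After char 4 ('8'=60): chars_in_quartet=1 acc=0x3C bytes_emitted=3
After char 5 ('k'=36): chars_in_quartet=2 acc=0xF24 bytes_emitted=3
After char 6 ('i'=34): chars_in_quartet=3 acc=0x3C922 bytes_emitted=3
After char 7 ('2'=54): chars_in_quartet=4 acc=0xF248B6 -> emit F2 48 B6, reset; bytes_emitted=6
After char 8 ('X'=23): chars_in_quartet=1 acc=0x17 bytes_emitted=6
After char 9 ('P'=15): chars_in_quartet=2 acc=0x5CF bytes_emitted=6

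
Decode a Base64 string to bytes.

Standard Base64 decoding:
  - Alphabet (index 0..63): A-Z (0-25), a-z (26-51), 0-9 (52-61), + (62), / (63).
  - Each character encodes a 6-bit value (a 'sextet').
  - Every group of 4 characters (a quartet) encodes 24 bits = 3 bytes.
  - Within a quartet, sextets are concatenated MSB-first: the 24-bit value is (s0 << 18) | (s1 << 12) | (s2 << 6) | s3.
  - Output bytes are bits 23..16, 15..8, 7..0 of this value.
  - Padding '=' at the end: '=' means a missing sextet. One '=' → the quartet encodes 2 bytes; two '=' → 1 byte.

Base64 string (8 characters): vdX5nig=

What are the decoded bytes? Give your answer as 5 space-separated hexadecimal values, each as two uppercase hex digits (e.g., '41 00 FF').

After char 0 ('v'=47): chars_in_quartet=1 acc=0x2F bytes_emitted=0
After char 1 ('d'=29): chars_in_quartet=2 acc=0xBDD bytes_emitted=0
After char 2 ('X'=23): chars_in_quartet=3 acc=0x2F757 bytes_emitted=0
After char 3 ('5'=57): chars_in_quartet=4 acc=0xBDD5F9 -> emit BD D5 F9, reset; bytes_emitted=3
After char 4 ('n'=39): chars_in_quartet=1 acc=0x27 bytes_emitted=3
After char 5 ('i'=34): chars_in_quartet=2 acc=0x9E2 bytes_emitted=3
After char 6 ('g'=32): chars_in_quartet=3 acc=0x278A0 bytes_emitted=3
Padding '=': partial quartet acc=0x278A0 -> emit 9E 28; bytes_emitted=5

Answer: BD D5 F9 9E 28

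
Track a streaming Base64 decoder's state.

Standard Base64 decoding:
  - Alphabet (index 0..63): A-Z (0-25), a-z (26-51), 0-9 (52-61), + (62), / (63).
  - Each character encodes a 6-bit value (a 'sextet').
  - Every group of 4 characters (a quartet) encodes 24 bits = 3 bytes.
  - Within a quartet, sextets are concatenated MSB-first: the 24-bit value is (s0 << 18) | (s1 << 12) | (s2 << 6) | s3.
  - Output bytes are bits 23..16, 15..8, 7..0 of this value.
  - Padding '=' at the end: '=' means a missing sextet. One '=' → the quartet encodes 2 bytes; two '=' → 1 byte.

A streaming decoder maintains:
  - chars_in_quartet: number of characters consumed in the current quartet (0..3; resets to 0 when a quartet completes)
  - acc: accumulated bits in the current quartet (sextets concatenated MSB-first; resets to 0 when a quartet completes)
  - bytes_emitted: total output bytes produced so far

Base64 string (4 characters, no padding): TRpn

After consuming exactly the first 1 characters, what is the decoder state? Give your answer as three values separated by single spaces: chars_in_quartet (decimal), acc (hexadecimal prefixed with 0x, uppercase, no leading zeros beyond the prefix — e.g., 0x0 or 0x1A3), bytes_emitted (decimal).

After char 0 ('T'=19): chars_in_quartet=1 acc=0x13 bytes_emitted=0

Answer: 1 0x13 0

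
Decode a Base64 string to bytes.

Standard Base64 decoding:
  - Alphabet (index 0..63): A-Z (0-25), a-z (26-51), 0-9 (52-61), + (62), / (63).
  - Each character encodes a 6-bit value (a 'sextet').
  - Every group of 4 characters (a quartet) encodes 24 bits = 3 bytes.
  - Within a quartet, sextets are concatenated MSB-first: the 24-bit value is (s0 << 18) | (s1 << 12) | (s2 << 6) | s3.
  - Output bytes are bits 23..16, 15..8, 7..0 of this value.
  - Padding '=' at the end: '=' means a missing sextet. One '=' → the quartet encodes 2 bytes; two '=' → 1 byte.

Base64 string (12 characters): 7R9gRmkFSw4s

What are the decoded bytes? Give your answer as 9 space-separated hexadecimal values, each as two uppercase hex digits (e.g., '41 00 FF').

Answer: ED 1F 60 46 69 05 4B 0E 2C

Derivation:
After char 0 ('7'=59): chars_in_quartet=1 acc=0x3B bytes_emitted=0
After char 1 ('R'=17): chars_in_quartet=2 acc=0xED1 bytes_emitted=0
After char 2 ('9'=61): chars_in_quartet=3 acc=0x3B47D bytes_emitted=0
After char 3 ('g'=32): chars_in_quartet=4 acc=0xED1F60 -> emit ED 1F 60, reset; bytes_emitted=3
After char 4 ('R'=17): chars_in_quartet=1 acc=0x11 bytes_emitted=3
After char 5 ('m'=38): chars_in_quartet=2 acc=0x466 bytes_emitted=3
After char 6 ('k'=36): chars_in_quartet=3 acc=0x119A4 bytes_emitted=3
After char 7 ('F'=5): chars_in_quartet=4 acc=0x466905 -> emit 46 69 05, reset; bytes_emitted=6
After char 8 ('S'=18): chars_in_quartet=1 acc=0x12 bytes_emitted=6
After char 9 ('w'=48): chars_in_quartet=2 acc=0x4B0 bytes_emitted=6
After char 10 ('4'=56): chars_in_quartet=3 acc=0x12C38 bytes_emitted=6
After char 11 ('s'=44): chars_in_quartet=4 acc=0x4B0E2C -> emit 4B 0E 2C, reset; bytes_emitted=9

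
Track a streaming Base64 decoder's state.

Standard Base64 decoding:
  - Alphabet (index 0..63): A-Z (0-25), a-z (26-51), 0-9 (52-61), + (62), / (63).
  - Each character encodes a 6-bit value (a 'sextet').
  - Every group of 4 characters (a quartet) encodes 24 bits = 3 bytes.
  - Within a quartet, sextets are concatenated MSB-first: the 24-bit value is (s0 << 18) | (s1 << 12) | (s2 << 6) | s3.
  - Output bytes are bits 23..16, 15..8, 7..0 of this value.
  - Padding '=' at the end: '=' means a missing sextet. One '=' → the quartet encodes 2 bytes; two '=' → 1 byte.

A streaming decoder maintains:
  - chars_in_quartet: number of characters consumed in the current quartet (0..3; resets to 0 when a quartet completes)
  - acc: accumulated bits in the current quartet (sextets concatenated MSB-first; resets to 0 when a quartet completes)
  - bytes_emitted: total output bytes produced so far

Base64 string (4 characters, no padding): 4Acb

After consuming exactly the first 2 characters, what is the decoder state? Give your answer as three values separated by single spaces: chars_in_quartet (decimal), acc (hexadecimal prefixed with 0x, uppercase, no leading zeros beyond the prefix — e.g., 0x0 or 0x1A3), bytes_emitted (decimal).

After char 0 ('4'=56): chars_in_quartet=1 acc=0x38 bytes_emitted=0
After char 1 ('A'=0): chars_in_quartet=2 acc=0xE00 bytes_emitted=0

Answer: 2 0xE00 0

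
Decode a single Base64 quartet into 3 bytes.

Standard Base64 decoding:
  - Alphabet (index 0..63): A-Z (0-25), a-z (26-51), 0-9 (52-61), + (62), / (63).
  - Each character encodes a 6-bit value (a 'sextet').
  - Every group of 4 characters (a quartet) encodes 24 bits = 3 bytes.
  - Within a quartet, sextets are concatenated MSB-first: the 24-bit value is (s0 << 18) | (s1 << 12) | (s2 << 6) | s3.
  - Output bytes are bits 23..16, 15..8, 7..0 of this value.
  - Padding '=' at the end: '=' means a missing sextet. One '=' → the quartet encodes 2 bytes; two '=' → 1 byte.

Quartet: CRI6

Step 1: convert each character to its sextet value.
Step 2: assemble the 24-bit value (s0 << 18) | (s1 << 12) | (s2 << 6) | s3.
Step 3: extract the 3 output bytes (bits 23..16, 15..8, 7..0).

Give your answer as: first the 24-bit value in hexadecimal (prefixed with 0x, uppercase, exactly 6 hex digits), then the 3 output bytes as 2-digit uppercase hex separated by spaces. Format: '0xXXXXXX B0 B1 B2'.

Sextets: C=2, R=17, I=8, 6=58
24-bit: (2<<18) | (17<<12) | (8<<6) | 58
      = 0x080000 | 0x011000 | 0x000200 | 0x00003A
      = 0x09123A
Bytes: (v>>16)&0xFF=09, (v>>8)&0xFF=12, v&0xFF=3A

Answer: 0x09123A 09 12 3A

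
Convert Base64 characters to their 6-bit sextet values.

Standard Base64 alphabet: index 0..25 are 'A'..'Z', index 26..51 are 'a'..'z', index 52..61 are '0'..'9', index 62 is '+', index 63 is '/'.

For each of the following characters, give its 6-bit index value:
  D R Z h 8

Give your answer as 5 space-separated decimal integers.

'D': A..Z range, ord('D') − ord('A') = 3
'R': A..Z range, ord('R') − ord('A') = 17
'Z': A..Z range, ord('Z') − ord('A') = 25
'h': a..z range, 26 + ord('h') − ord('a') = 33
'8': 0..9 range, 52 + ord('8') − ord('0') = 60

Answer: 3 17 25 33 60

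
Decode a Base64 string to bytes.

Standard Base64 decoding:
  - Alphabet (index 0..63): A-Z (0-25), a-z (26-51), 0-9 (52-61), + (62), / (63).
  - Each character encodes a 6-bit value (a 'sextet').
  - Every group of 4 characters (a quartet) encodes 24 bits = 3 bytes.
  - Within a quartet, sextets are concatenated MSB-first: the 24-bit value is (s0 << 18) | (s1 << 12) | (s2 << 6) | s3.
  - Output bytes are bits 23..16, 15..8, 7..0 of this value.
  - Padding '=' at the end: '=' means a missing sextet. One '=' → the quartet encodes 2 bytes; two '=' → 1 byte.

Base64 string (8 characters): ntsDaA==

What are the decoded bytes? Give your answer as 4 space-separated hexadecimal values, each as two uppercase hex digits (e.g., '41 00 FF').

Answer: 9E DB 03 68

Derivation:
After char 0 ('n'=39): chars_in_quartet=1 acc=0x27 bytes_emitted=0
After char 1 ('t'=45): chars_in_quartet=2 acc=0x9ED bytes_emitted=0
After char 2 ('s'=44): chars_in_quartet=3 acc=0x27B6C bytes_emitted=0
After char 3 ('D'=3): chars_in_quartet=4 acc=0x9EDB03 -> emit 9E DB 03, reset; bytes_emitted=3
After char 4 ('a'=26): chars_in_quartet=1 acc=0x1A bytes_emitted=3
After char 5 ('A'=0): chars_in_quartet=2 acc=0x680 bytes_emitted=3
Padding '==': partial quartet acc=0x680 -> emit 68; bytes_emitted=4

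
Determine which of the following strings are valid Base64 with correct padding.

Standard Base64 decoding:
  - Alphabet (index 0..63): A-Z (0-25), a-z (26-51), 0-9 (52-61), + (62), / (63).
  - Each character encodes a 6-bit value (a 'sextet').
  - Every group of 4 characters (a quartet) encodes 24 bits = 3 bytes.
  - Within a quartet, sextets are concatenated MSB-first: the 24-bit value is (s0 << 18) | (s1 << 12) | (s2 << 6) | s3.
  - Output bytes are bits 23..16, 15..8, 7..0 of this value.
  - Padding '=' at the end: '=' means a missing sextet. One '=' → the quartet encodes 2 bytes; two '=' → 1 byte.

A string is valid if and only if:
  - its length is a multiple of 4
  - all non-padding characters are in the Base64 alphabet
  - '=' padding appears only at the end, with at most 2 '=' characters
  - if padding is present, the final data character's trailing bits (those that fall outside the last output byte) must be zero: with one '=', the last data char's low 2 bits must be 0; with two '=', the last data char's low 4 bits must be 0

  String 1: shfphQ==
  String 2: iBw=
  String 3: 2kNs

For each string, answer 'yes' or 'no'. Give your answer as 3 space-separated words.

Answer: yes yes yes

Derivation:
String 1: 'shfphQ==' → valid
String 2: 'iBw=' → valid
String 3: '2kNs' → valid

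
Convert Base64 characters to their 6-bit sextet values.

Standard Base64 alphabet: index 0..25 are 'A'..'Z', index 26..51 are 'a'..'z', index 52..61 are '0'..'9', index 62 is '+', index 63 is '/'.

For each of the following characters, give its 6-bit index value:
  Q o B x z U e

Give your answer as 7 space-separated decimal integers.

'Q': A..Z range, ord('Q') − ord('A') = 16
'o': a..z range, 26 + ord('o') − ord('a') = 40
'B': A..Z range, ord('B') − ord('A') = 1
'x': a..z range, 26 + ord('x') − ord('a') = 49
'z': a..z range, 26 + ord('z') − ord('a') = 51
'U': A..Z range, ord('U') − ord('A') = 20
'e': a..z range, 26 + ord('e') − ord('a') = 30

Answer: 16 40 1 49 51 20 30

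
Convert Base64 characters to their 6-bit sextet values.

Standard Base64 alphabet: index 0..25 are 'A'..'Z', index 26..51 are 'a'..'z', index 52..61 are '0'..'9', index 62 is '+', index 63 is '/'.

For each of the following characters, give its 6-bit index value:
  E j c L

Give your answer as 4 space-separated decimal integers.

Answer: 4 35 28 11

Derivation:
'E': A..Z range, ord('E') − ord('A') = 4
'j': a..z range, 26 + ord('j') − ord('a') = 35
'c': a..z range, 26 + ord('c') − ord('a') = 28
'L': A..Z range, ord('L') − ord('A') = 11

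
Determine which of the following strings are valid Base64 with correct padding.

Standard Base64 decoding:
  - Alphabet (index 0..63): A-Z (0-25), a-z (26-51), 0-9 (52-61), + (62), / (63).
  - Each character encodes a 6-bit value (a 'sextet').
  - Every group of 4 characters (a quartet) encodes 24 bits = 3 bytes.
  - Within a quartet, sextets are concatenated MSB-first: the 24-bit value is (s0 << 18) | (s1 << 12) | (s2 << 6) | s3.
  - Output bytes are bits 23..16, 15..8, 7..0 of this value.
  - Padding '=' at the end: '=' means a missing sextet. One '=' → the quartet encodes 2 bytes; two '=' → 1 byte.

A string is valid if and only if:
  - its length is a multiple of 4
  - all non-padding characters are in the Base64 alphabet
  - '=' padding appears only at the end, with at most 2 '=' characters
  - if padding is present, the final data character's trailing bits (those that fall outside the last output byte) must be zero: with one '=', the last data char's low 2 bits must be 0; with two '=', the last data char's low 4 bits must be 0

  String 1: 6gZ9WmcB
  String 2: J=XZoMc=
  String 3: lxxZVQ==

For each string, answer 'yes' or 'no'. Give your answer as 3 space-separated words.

Answer: yes no yes

Derivation:
String 1: '6gZ9WmcB' → valid
String 2: 'J=XZoMc=' → invalid (bad char(s): ['=']; '=' in middle)
String 3: 'lxxZVQ==' → valid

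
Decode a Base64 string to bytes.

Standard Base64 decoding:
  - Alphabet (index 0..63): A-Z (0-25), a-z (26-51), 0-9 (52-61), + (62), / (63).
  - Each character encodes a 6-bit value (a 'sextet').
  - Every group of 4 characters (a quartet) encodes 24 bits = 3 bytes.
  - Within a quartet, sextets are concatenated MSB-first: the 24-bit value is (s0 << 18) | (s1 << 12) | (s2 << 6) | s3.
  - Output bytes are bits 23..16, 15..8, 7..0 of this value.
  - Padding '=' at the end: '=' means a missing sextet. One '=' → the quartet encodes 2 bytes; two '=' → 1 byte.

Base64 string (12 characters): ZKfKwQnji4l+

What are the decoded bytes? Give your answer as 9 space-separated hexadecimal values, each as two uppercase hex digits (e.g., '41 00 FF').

After char 0 ('Z'=25): chars_in_quartet=1 acc=0x19 bytes_emitted=0
After char 1 ('K'=10): chars_in_quartet=2 acc=0x64A bytes_emitted=0
After char 2 ('f'=31): chars_in_quartet=3 acc=0x1929F bytes_emitted=0
After char 3 ('K'=10): chars_in_quartet=4 acc=0x64A7CA -> emit 64 A7 CA, reset; bytes_emitted=3
After char 4 ('w'=48): chars_in_quartet=1 acc=0x30 bytes_emitted=3
After char 5 ('Q'=16): chars_in_quartet=2 acc=0xC10 bytes_emitted=3
After char 6 ('n'=39): chars_in_quartet=3 acc=0x30427 bytes_emitted=3
After char 7 ('j'=35): chars_in_quartet=4 acc=0xC109E3 -> emit C1 09 E3, reset; bytes_emitted=6
After char 8 ('i'=34): chars_in_quartet=1 acc=0x22 bytes_emitted=6
After char 9 ('4'=56): chars_in_quartet=2 acc=0x8B8 bytes_emitted=6
After char 10 ('l'=37): chars_in_quartet=3 acc=0x22E25 bytes_emitted=6
After char 11 ('+'=62): chars_in_quartet=4 acc=0x8B897E -> emit 8B 89 7E, reset; bytes_emitted=9

Answer: 64 A7 CA C1 09 E3 8B 89 7E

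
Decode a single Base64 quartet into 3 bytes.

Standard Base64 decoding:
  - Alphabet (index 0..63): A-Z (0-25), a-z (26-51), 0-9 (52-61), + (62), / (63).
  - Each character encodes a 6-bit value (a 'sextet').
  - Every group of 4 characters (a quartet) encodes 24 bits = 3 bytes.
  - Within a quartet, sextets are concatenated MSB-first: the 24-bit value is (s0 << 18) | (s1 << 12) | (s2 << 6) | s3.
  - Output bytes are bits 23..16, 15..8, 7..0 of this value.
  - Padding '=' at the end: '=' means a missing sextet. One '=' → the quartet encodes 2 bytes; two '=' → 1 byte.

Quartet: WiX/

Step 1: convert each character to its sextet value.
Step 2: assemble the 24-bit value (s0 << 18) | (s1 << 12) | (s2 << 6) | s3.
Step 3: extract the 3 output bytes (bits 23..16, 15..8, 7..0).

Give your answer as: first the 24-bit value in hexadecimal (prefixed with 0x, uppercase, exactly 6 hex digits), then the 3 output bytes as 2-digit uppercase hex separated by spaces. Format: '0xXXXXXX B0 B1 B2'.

Answer: 0x5A25FF 5A 25 FF

Derivation:
Sextets: W=22, i=34, X=23, /=63
24-bit: (22<<18) | (34<<12) | (23<<6) | 63
      = 0x580000 | 0x022000 | 0x0005C0 | 0x00003F
      = 0x5A25FF
Bytes: (v>>16)&0xFF=5A, (v>>8)&0xFF=25, v&0xFF=FF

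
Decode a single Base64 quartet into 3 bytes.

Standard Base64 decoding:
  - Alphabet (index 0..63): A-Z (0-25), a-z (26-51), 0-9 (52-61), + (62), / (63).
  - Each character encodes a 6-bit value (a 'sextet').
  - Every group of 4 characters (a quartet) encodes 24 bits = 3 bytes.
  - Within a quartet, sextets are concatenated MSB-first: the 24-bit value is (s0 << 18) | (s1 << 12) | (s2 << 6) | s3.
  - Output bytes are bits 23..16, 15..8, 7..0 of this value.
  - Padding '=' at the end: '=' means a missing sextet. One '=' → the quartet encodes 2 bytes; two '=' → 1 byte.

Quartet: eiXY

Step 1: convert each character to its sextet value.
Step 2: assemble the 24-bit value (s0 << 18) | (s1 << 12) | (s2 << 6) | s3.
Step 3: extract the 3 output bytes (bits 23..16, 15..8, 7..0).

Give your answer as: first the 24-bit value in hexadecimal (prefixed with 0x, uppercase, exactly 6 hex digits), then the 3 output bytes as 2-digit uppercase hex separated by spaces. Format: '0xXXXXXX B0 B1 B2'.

Answer: 0x7A25D8 7A 25 D8

Derivation:
Sextets: e=30, i=34, X=23, Y=24
24-bit: (30<<18) | (34<<12) | (23<<6) | 24
      = 0x780000 | 0x022000 | 0x0005C0 | 0x000018
      = 0x7A25D8
Bytes: (v>>16)&0xFF=7A, (v>>8)&0xFF=25, v&0xFF=D8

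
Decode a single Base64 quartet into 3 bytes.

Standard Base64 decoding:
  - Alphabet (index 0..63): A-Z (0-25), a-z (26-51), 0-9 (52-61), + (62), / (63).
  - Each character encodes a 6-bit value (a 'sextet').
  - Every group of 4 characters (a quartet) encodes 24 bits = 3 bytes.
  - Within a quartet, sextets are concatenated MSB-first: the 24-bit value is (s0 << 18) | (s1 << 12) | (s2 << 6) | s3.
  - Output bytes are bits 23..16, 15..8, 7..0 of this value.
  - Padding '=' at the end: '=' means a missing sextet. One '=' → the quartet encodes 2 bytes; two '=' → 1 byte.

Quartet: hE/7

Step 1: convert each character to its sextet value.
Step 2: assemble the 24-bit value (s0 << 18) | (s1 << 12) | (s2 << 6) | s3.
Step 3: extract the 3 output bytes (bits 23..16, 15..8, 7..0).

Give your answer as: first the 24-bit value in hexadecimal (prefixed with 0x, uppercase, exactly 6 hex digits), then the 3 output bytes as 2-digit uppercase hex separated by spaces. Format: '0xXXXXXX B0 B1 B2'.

Sextets: h=33, E=4, /=63, 7=59
24-bit: (33<<18) | (4<<12) | (63<<6) | 59
      = 0x840000 | 0x004000 | 0x000FC0 | 0x00003B
      = 0x844FFB
Bytes: (v>>16)&0xFF=84, (v>>8)&0xFF=4F, v&0xFF=FB

Answer: 0x844FFB 84 4F FB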